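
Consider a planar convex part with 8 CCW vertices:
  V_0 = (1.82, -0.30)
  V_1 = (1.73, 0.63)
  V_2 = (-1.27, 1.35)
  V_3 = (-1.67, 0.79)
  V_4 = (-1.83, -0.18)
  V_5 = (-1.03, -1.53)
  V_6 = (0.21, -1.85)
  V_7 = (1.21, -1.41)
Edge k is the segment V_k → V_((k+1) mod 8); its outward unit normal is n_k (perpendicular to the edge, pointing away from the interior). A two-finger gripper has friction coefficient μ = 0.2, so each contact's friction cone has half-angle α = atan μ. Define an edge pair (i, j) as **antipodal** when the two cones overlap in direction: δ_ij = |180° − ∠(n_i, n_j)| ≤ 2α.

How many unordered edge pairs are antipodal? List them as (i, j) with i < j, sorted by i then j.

count = 4; pairs: (0,3), (1,5), (2,7), (3,7)

α = atan 0.2 = 11.31°;  2α = 22.62°
n_0 = (+0.9954, +0.0963)
n_1 = (+0.2334, +0.9724)
n_2 = (-0.8137, +0.5812)
n_3 = (-0.9867, +0.1627)
n_4 = (-0.8603, -0.5098)
n_5 = (-0.2499, -0.9683)
n_6 = (+0.4027, -0.9153)
n_7 = (+0.8764, -0.4816)
  (0,1): δ = 109.02°  ·
  (0,2): δ = 41.07°  ·
  (0,3): δ = 14.89°  ✓
  (0,4): δ = 25.12°  ·
  (0,5): δ = 70.00°  ·
  (0,6): δ = 108.22°  ·
  (0,7): δ = 145.68°  ·
  (1,2): δ = 112.04°  ·
  (1,3): δ = 85.87°  ·
  (1,4): δ = 45.85°  ·
  (1,5): δ = 0.97°  ✓
  (1,6): δ = 37.25°  ·
  (1,7): δ = 74.70°  ·
  (2,3): δ = 153.83°  ·
  (2,4): δ = 113.81°  ·
  (2,5): δ = 68.93°  ·
  (2,6): δ = 30.71°  ·
  (2,7): δ = 6.75°  ✓
  (3,4): δ = 139.98°  ·
  (3,5): δ = 95.10°  ·
  (3,6): δ = 56.88°  ·
  (3,7): δ = 19.42°  ✓
  (4,5): δ = 135.12°  ·
  (4,6): δ = 96.90°  ·
  (4,7): δ = 59.44°  ·
  (5,6): δ = 141.78°  ·
  (5,7): δ = 104.32°  ·
  (6,7): δ = 142.54°  ·
antipodal pairs: 4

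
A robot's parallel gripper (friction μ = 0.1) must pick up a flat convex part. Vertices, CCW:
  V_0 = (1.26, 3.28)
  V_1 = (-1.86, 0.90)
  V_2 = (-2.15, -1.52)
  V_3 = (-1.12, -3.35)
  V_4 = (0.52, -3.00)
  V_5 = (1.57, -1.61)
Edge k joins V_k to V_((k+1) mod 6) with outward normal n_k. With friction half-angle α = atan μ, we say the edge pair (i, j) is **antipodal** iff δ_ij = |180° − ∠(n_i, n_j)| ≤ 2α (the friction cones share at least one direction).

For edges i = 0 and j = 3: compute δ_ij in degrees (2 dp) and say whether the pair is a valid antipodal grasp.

α = atan 0.1 = 5.71°;  2α = 11.42°
edge 0: e_0 = (-3.12, -2.38);  n_0 = (-0.6065, +0.7951)
edge 3: e_3 = (+1.64, +0.35);  n_3 = (+0.2087, -0.9780)
∠(n_0, n_3) = 154.71°
δ = |180° − 154.71°| = 25.29°
25.29° > 2α = 11.42°  →  invalid

δ = 25.29°, invalid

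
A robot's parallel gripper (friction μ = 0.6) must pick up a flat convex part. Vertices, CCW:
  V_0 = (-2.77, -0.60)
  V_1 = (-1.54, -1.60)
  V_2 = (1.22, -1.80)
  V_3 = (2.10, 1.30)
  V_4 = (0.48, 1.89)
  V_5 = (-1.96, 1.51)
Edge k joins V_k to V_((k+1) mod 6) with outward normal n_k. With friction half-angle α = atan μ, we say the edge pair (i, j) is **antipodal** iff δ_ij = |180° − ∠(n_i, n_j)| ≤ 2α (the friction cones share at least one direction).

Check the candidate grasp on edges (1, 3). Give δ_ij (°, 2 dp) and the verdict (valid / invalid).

α = atan 0.6 = 30.96°;  2α = 61.93°
edge 1: e_1 = (+2.76, -0.20);  n_1 = (-0.0723, -0.9974)
edge 3: e_3 = (-1.62, +0.59);  n_3 = (+0.3422, +0.9396)
∠(n_1, n_3) = 164.13°
δ = |180° − 164.13°| = 15.87°
15.87° ≤ 2α = 61.93°  →  valid

δ = 15.87°, valid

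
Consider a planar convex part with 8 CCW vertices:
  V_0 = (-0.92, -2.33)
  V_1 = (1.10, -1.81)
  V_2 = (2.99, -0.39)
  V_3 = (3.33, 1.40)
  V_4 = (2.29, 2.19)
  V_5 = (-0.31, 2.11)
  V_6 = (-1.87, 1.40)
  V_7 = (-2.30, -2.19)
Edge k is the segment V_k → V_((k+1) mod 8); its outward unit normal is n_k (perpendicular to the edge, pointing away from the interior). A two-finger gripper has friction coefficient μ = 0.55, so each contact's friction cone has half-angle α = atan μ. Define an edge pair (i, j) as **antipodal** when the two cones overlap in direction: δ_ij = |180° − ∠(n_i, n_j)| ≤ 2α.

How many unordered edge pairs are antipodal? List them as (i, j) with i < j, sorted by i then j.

α = atan 0.55 = 28.81°;  2α = 57.62°
n_0 = (+0.2493, -0.9684)
n_1 = (+0.6007, -0.7995)
n_2 = (+0.9824, -0.1866)
n_3 = (+0.6049, +0.7963)
n_4 = (-0.0308, +0.9995)
n_5 = (-0.4142, +0.9102)
n_6 = (-0.9929, +0.1189)
n_7 = (-0.1009, -0.9949)
  (0,1): δ = 157.52°  ·
  (0,2): δ = 115.19°  ·
  (0,3): δ = 51.66°  ✓
  (0,4): δ = 12.67°  ✓
  (0,5): δ = 10.04°  ✓
  (0,6): δ = 68.73°  ·
  (0,7): δ = 159.77°  ·
  (1,2): δ = 137.67°  ·
  (1,3): δ = 74.14°  ·
  (1,4): δ = 35.16°  ✓
  (1,5): δ = 12.45°  ✓
  (1,6): δ = 46.25°  ✓
  (1,7): δ = 137.29°  ·
  (2,3): δ = 116.47°  ·
  (2,4): δ = 77.48°  ·
  (2,5): δ = 54.77°  ✓
  (2,6): δ = 3.92°  ✓
  (2,7): δ = 94.96°  ·
  (3,4): δ = 141.02°  ·
  (3,5): δ = 118.31°  ·
  (3,6): δ = 59.61°  ·
  (3,7): δ = 31.43°  ✓
  (4,5): δ = 157.29°  ·
  (4,6): δ = 98.59°  ·
  (4,7): δ = 7.56°  ✓
  (5,6): δ = 121.30°  ·
  (5,7): δ = 30.26°  ✓
  (6,7): δ = 88.96°  ·
antipodal pairs: 11

count = 11; pairs: (0,3), (0,4), (0,5), (1,4), (1,5), (1,6), (2,5), (2,6), (3,7), (4,7), (5,7)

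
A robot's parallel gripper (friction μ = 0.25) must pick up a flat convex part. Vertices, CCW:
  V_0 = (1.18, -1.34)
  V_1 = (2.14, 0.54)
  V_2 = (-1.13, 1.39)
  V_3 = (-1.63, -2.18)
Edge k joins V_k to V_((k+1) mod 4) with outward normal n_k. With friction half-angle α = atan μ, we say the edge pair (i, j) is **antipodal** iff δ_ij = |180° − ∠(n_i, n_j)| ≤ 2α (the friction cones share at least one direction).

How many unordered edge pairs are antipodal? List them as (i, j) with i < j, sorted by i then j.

count = 1; pairs: (0,2)

α = atan 0.25 = 14.04°;  2α = 28.07°
n_0 = (+0.8906, -0.4548)
n_1 = (+0.2516, +0.9678)
n_2 = (-0.9903, +0.1387)
n_3 = (+0.2864, -0.9581)
  (0,1): δ = 77.52°  ·
  (0,2): δ = 19.08°  ✓
  (0,3): δ = 133.69°  ·
  (1,2): δ = 83.40°  ·
  (1,3): δ = 31.21°  ·
  (2,3): δ = 65.38°  ·
antipodal pairs: 1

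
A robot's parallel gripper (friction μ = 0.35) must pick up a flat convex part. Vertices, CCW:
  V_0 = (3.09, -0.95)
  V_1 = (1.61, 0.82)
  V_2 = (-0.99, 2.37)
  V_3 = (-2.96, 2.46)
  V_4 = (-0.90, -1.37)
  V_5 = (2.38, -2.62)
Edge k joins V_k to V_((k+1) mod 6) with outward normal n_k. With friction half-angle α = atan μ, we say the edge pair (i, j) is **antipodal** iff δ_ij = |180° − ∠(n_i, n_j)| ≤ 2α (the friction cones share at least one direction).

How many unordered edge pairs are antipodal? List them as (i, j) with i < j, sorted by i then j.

α = atan 0.35 = 19.29°;  2α = 38.58°
n_0 = (+0.7672, +0.6415)
n_1 = (+0.5121, +0.8589)
n_2 = (+0.0456, +0.9990)
n_3 = (-0.8807, -0.4737)
n_4 = (-0.3561, -0.9344)
n_5 = (+0.9203, -0.3913)
  (0,1): δ = 160.70°  ·
  (0,2): δ = 132.52°  ·
  (0,3): δ = 11.63°  ✓
  (0,4): δ = 29.24°  ✓
  (0,5): δ = 117.07°  ·
  (1,2): δ = 151.81°  ·
  (1,3): δ = 30.92°  ✓
  (1,4): δ = 9.94°  ✓
  (1,5): δ = 97.77°  ·
  (2,3): δ = 59.11°  ·
  (2,4): δ = 18.25°  ✓
  (2,5): δ = 69.58°  ·
  (3,4): δ = 139.14°  ·
  (3,5): δ = 51.31°  ·
  (4,5): δ = 92.17°  ·
antipodal pairs: 5

count = 5; pairs: (0,3), (0,4), (1,3), (1,4), (2,4)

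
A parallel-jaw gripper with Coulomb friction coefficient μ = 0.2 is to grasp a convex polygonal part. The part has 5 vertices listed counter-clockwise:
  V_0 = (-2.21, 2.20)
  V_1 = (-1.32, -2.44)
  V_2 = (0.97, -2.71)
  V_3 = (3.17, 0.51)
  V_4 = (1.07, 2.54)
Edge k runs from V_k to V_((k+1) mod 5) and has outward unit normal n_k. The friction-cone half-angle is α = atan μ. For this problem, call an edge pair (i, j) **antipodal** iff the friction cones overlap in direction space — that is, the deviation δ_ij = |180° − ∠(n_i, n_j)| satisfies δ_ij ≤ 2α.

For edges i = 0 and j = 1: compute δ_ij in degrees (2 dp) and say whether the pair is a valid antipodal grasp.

α = atan 0.2 = 11.31°;  2α = 22.62°
edge 0: e_0 = (+0.89, -4.64);  n_0 = (-0.9821, -0.1884)
edge 1: e_1 = (+2.29, -0.27);  n_1 = (-0.1171, -0.9931)
∠(n_0, n_1) = 72.42°
δ = |180° − 72.42°| = 107.58°
107.58° > 2α = 22.62°  →  invalid

δ = 107.58°, invalid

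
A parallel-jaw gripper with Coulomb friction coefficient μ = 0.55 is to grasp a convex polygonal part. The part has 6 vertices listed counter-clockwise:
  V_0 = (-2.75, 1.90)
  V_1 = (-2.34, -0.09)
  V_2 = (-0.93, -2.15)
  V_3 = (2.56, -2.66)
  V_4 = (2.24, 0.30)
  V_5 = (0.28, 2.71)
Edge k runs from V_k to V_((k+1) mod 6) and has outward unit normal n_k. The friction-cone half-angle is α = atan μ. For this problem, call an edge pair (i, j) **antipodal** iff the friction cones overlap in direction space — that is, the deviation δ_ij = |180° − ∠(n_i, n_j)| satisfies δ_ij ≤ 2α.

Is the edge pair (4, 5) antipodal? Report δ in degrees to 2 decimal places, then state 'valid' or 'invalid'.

α = atan 0.55 = 28.81°;  2α = 57.62°
edge 4: e_4 = (-1.96, +2.41);  n_4 = (+0.7758, +0.6310)
edge 5: e_5 = (-3.03, -0.81);  n_5 = (-0.2583, +0.9661)
∠(n_4, n_5) = 65.85°
δ = |180° − 65.85°| = 114.15°
114.15° > 2α = 57.62°  →  invalid

δ = 114.15°, invalid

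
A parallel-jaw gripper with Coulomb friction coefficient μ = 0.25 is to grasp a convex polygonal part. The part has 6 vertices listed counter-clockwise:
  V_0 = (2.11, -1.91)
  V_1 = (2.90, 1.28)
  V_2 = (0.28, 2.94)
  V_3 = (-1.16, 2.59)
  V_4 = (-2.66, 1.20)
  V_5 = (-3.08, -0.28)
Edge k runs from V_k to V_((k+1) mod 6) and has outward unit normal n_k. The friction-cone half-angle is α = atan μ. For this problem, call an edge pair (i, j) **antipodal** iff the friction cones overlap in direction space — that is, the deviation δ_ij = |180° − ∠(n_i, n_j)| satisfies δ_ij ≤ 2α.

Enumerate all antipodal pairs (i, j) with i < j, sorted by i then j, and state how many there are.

count = 2; pairs: (0,4), (1,5)

α = atan 0.25 = 14.04°;  2α = 28.07°
n_0 = (+0.9707, -0.2404)
n_1 = (+0.5352, +0.8447)
n_2 = (-0.2362, +0.9717)
n_3 = (-0.6797, +0.7335)
n_4 = (-0.9620, +0.2730)
n_5 = (-0.2996, -0.9541)
  (0,1): δ = 108.45°  ·
  (0,2): δ = 62.43°  ·
  (0,3): δ = 33.27°  ·
  (0,4): δ = 1.93°  ✓
  (0,5): δ = 86.47°  ·
  (1,2): δ = 133.98°  ·
  (1,3): δ = 104.82°  ·
  (1,4): δ = 73.49°  ·
  (1,5): δ = 14.92°  ✓
  (2,3): δ = 150.84°  ·
  (2,4): δ = 119.50°  ·
  (2,5): δ = 31.10°  ·
  (3,4): δ = 148.66°  ·
  (3,5): δ = 60.26°  ·
  (4,5): δ = 91.59°  ·
antipodal pairs: 2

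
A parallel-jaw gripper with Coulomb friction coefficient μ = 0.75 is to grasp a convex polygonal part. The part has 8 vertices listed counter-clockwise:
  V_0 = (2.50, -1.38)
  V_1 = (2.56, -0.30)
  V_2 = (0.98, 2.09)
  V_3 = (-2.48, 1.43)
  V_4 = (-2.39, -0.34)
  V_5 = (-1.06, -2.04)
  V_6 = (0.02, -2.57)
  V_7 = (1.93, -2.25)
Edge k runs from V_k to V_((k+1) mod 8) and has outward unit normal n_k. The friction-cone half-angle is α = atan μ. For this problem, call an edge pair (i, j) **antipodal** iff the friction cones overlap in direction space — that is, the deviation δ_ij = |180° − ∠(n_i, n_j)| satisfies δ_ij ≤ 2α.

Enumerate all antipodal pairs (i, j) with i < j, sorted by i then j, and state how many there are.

count = 13; pairs: (0,3), (0,4), (0,5), (1,3), (1,4), (1,5), (1,6), (2,4), (2,5), (2,6), (2,7), (3,7), (4,7)

α = atan 0.75 = 36.87°;  2α = 73.74°
n_0 = (+0.9985, -0.0555)
n_1 = (+0.8342, +0.5515)
n_2 = (-0.1874, +0.9823)
n_3 = (-0.9987, -0.0508)
n_4 = (-0.7876, -0.6162)
n_5 = (-0.4406, -0.8977)
n_6 = (+0.1652, -0.9863)
n_7 = (+0.8365, -0.5480)
  (0,1): δ = 143.35°  ·
  (0,2): δ = 76.02°  ·
  (0,3): δ = 6.09°  ✓
  (0,4): δ = 41.22°  ✓
  (0,5): δ = 67.04°  ✓
  (0,6): δ = 102.69°  ·
  (0,7): δ = 149.95°  ·
  (1,2): δ = 112.67°  ·
  (1,3): δ = 30.56°  ✓
  (1,4): δ = 4.57°  ✓
  (1,5): δ = 30.39°  ✓
  (1,6): δ = 66.04°  ✓
  (1,7): δ = 113.30°  ·
  (2,3): δ = 97.89°  ·
  (2,4): δ = 62.76°  ✓
  (2,5): δ = 36.94°  ✓
  (2,6): δ = 1.29°  ✓
  (2,7): δ = 45.97°  ✓
  (3,4): δ = 144.87°  ·
  (3,5): δ = 119.05°  ·
  (3,6): δ = 83.40°  ·
  (3,7): δ = 36.14°  ✓
  (4,5): δ = 154.18°  ·
  (4,6): δ = 118.53°  ·
  (4,7): δ = 71.27°  ✓
  (5,6): δ = 144.35°  ·
  (5,7): δ = 97.09°  ·
  (6,7): δ = 132.74°  ·
antipodal pairs: 13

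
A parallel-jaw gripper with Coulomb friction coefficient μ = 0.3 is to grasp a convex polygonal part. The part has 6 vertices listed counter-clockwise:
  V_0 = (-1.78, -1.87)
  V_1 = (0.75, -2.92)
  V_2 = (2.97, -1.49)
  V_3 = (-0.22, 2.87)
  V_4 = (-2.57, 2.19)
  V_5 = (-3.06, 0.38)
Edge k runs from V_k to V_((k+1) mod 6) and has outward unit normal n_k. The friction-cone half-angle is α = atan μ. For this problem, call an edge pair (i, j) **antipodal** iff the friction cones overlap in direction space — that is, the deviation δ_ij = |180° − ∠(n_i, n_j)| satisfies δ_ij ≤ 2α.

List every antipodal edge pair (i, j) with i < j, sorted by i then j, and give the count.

α = atan 0.3 = 16.70°;  2α = 33.40°
n_0 = (-0.3833, -0.9236)
n_1 = (+0.5415, -0.8407)
n_2 = (+0.8071, +0.5905)
n_3 = (-0.2780, +0.9606)
n_4 = (-0.9653, +0.2613)
n_5 = (-0.8692, -0.4945)
  (0,1): δ = 124.67°  ·
  (0,2): δ = 31.27°  ✓
  (0,3): δ = 38.68°  ·
  (0,4): δ = 97.39°  ·
  (0,5): δ = 142.17°  ·
  (1,2): δ = 86.60°  ·
  (1,3): δ = 16.65°  ✓
  (1,4): δ = 42.06°  ·
  (1,5): δ = 86.85°  ·
  (2,3): δ = 110.05°  ·
  (2,4): δ = 51.34°  ·
  (2,5): δ = 6.56°  ✓
  (3,4): δ = 121.29°  ·
  (3,5): δ = 76.50°  ·
  (4,5): δ = 135.22°  ·
antipodal pairs: 3

count = 3; pairs: (0,2), (1,3), (2,5)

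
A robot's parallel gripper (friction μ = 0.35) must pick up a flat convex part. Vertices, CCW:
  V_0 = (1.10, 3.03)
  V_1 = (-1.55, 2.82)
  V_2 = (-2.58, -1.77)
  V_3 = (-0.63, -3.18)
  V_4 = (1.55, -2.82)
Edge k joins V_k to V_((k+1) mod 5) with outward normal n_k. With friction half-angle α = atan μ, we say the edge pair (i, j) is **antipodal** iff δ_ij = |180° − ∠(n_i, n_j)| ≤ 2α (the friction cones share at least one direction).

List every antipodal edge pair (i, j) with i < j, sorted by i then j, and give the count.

count = 2; pairs: (0,3), (1,4)

α = atan 0.35 = 19.29°;  2α = 38.58°
n_0 = (-0.0790, +0.9969)
n_1 = (-0.9757, +0.2190)
n_2 = (-0.5859, -0.8104)
n_3 = (+0.1629, -0.9866)
n_4 = (+0.9971, +0.0767)
  (0,1): δ = 107.18°  ·
  (0,2): δ = 40.40°  ·
  (0,3): δ = 4.85°  ✓
  (0,4): δ = 89.87°  ·
  (1,2): δ = 113.22°  ·
  (1,3): δ = 67.98°  ·
  (1,4): δ = 17.05°  ✓
  (2,3): δ = 134.75°  ·
  (2,4): δ = 49.73°  ·
  (3,4): δ = 94.98°  ·
antipodal pairs: 2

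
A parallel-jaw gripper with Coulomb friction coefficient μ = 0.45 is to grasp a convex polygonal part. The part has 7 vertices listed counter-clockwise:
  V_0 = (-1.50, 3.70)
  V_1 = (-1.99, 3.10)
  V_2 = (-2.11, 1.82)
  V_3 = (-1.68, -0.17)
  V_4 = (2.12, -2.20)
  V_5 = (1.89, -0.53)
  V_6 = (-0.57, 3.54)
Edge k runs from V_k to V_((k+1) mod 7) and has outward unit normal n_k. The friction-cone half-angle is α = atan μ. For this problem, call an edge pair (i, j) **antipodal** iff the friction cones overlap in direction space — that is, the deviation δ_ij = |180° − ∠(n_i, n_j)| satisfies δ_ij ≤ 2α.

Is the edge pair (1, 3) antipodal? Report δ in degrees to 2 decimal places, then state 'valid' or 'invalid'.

δ = 112.76°, invalid

α = atan 0.45 = 24.23°;  2α = 48.46°
edge 1: e_1 = (-0.12, -1.28);  n_1 = (-0.9956, +0.0933)
edge 3: e_3 = (+3.80, -2.03);  n_3 = (-0.4712, -0.8820)
∠(n_1, n_3) = 67.24°
δ = |180° − 67.24°| = 112.76°
112.76° > 2α = 48.46°  →  invalid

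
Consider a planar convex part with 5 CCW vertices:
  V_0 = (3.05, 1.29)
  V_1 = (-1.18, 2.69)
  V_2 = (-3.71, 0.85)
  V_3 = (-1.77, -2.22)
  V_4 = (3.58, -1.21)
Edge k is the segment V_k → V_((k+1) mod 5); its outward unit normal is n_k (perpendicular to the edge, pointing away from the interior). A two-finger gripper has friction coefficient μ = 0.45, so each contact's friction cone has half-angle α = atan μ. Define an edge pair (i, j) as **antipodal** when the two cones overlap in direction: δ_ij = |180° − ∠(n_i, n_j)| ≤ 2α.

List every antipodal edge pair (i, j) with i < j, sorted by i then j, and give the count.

α = atan 0.45 = 24.23°;  2α = 48.46°
n_0 = (+0.3142, +0.9494)
n_1 = (-0.5882, +0.8087)
n_2 = (-0.8454, -0.5342)
n_3 = (+0.1855, -0.9826)
n_4 = (+0.9783, +0.2074)
  (0,1): δ = 125.66°  ·
  (0,2): δ = 39.40°  ✓
  (0,3): δ = 29.00°  ✓
  (0,4): δ = 120.28°  ·
  (1,2): δ = 93.74°  ·
  (1,3): δ = 25.34°  ✓
  (1,4): δ = 65.94°  ·
  (2,3): δ = 111.60°  ·
  (2,4): δ = 20.32°  ✓
  (3,4): δ = 88.72°  ·
antipodal pairs: 4

count = 4; pairs: (0,2), (0,3), (1,3), (2,4)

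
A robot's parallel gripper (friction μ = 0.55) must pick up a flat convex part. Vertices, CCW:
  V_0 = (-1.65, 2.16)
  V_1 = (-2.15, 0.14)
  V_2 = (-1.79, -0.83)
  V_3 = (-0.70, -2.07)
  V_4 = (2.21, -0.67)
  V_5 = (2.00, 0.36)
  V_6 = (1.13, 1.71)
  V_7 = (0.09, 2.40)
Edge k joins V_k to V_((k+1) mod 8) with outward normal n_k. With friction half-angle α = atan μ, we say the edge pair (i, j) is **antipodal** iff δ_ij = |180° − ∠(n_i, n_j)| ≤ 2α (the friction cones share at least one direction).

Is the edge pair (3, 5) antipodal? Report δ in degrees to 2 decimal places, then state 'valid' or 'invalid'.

α = atan 0.55 = 28.81°;  2α = 57.62°
edge 3: e_3 = (+2.91, +1.40);  n_3 = (+0.4335, -0.9011)
edge 5: e_5 = (-0.87, +1.35);  n_5 = (+0.8406, +0.5417)
∠(n_3, n_5) = 97.11°
δ = |180° − 97.11°| = 82.89°
82.89° > 2α = 57.62°  →  invalid

δ = 82.89°, invalid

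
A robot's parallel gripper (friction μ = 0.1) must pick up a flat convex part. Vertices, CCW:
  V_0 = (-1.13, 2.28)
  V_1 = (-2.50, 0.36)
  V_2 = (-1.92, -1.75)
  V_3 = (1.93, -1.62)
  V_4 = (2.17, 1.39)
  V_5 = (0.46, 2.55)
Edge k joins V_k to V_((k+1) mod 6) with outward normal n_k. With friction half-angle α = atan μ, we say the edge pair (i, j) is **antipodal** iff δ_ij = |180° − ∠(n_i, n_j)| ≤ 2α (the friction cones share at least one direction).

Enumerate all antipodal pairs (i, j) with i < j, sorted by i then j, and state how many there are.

count = 1; pairs: (2,5)

α = atan 0.1 = 5.71°;  2α = 11.42°
n_0 = (-0.8140, +0.5808)
n_1 = (-0.9642, -0.2651)
n_2 = (+0.0337, -0.9994)
n_3 = (+0.9968, -0.0795)
n_4 = (+0.5614, +0.8276)
n_5 = (-0.1674, +0.9859)
  (0,1): δ = 129.12°  ·
  (0,2): δ = 52.56°  ·
  (0,3): δ = 30.95°  ·
  (0,4): δ = 91.36°  ·
  (0,5): δ = 135.15°  ·
  (1,2): δ = 103.44°  ·
  (1,3): δ = 19.93°  ·
  (1,4): δ = 40.48°  ·
  (1,5): δ = 84.27°  ·
  (2,3): δ = 96.49°  ·
  (2,4): δ = 36.09°  ·
  (2,5): δ = 7.70°  ✓
  (3,4): δ = 119.59°  ·
  (3,5): δ = 75.80°  ·
  (4,5): δ = 136.21°  ·
antipodal pairs: 1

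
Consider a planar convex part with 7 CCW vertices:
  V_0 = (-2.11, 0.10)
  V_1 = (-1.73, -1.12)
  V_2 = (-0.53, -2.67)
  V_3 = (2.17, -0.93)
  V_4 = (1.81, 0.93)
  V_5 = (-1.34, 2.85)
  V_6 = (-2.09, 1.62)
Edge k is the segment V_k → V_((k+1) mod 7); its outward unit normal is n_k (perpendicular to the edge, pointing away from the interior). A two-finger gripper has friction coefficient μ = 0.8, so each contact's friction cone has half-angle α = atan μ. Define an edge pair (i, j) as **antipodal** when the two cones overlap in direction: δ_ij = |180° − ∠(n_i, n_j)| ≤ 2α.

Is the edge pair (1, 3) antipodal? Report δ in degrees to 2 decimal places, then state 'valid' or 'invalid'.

δ = 26.79°, valid

α = atan 0.8 = 38.66°;  2α = 77.32°
edge 1: e_1 = (+1.20, -1.55);  n_1 = (-0.7907, -0.6122)
edge 3: e_3 = (-0.36, +1.86);  n_3 = (+0.9818, +0.1900)
∠(n_1, n_3) = 153.21°
δ = |180° − 153.21°| = 26.79°
26.79° ≤ 2α = 77.32°  →  valid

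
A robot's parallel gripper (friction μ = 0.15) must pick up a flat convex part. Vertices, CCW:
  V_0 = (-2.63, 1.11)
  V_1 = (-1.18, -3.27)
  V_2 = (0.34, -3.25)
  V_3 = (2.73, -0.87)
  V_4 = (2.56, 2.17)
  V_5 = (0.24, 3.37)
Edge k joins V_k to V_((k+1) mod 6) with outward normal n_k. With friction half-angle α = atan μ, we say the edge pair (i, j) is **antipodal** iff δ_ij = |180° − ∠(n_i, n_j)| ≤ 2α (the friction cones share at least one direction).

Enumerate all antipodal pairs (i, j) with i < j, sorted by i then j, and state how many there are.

count = 2; pairs: (0,3), (2,5)

α = atan 0.15 = 8.53°;  2α = 17.06°
n_0 = (-0.9493, -0.3143)
n_1 = (+0.0132, -0.9999)
n_2 = (+0.7056, -0.7086)
n_3 = (+0.9984, +0.0558)
n_4 = (+0.4594, +0.8882)
n_5 = (-0.6187, +0.7857)
  (0,1): δ = 107.56°  ·
  (0,2): δ = 63.44°  ·
  (0,3): δ = 15.12°  ✓
  (0,4): δ = 44.33°  ·
  (0,5): δ = 109.90°  ·
  (1,2): δ = 135.87°  ·
  (1,3): δ = 87.55°  ·
  (1,4): δ = 28.10°  ·
  (1,5): δ = 37.47°  ·
  (2,3): δ = 131.68°  ·
  (2,4): δ = 72.23°  ·
  (2,5): δ = 6.66°  ✓
  (3,4): δ = 120.55°  ·
  (3,5): δ = 54.98°  ·
  (4,5): δ = 114.43°  ·
antipodal pairs: 2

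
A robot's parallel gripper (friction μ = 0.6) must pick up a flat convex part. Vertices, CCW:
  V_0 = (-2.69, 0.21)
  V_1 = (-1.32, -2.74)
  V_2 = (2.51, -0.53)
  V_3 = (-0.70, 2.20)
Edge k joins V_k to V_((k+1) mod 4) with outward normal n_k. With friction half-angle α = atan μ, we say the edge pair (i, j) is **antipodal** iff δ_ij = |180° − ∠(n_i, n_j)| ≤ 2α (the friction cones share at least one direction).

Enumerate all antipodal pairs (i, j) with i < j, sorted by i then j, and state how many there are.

count = 2; pairs: (0,2), (1,3)

α = atan 0.6 = 30.96°;  2α = 61.93°
n_0 = (-0.9070, -0.4212)
n_1 = (+0.4998, -0.8661)
n_2 = (+0.6479, +0.7618)
n_3 = (-0.7071, +0.7071)
  (0,1): δ = 84.92°  ·
  (0,2): δ = 24.71°  ✓
  (0,3): δ = 110.09°  ·
  (1,2): δ = 70.37°  ·
  (1,3): δ = 15.01°  ✓
  (2,3): δ = 94.62°  ·
antipodal pairs: 2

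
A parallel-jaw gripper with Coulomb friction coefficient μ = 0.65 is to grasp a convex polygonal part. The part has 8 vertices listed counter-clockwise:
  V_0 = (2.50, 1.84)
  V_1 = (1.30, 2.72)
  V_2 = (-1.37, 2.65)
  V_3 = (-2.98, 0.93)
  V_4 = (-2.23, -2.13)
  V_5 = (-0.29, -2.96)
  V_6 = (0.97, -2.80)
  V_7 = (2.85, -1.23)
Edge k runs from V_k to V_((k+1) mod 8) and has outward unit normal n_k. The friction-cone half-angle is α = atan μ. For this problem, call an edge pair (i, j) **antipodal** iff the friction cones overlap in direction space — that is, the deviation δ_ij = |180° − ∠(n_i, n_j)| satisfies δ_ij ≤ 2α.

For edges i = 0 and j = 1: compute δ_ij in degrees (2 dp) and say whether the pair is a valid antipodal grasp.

α = atan 0.65 = 33.02°;  2α = 66.05°
edge 0: e_0 = (-1.20, +0.88);  n_0 = (+0.5914, +0.8064)
edge 1: e_1 = (-2.67, -0.07);  n_1 = (-0.0262, +0.9997)
∠(n_0, n_1) = 37.76°
δ = |180° − 37.76°| = 142.24°
142.24° > 2α = 66.05°  →  invalid

δ = 142.24°, invalid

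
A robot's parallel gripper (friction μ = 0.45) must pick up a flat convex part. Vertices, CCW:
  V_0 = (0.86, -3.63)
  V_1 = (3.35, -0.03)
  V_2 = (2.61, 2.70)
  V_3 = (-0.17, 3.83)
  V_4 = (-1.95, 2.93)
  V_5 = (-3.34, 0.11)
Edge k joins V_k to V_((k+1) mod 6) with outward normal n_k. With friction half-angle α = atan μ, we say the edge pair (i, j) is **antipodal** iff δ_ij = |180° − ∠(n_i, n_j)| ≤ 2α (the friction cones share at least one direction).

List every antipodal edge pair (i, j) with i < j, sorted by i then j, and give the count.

count = 5; pairs: (0,3), (0,4), (1,4), (1,5), (2,5)

α = atan 0.45 = 24.23°;  2α = 48.46°
n_0 = (+0.8224, -0.5689)
n_1 = (+0.9652, +0.2616)
n_2 = (+0.3766, +0.9264)
n_3 = (-0.4512, +0.8924)
n_4 = (-0.8970, +0.4421)
n_5 = (-0.6650, -0.7468)
  (0,1): δ = 130.16°  ·
  (0,2): δ = 77.45°  ·
  (0,3): δ = 28.51°  ✓
  (0,4): δ = 8.43°  ✓
  (0,5): δ = 82.99°  ·
  (1,2): δ = 127.29°  ·
  (1,3): δ = 78.34°  ·
  (1,4): δ = 41.41°  ✓
  (1,5): δ = 33.15°  ✓
  (2,3): δ = 131.06°  ·
  (2,4): δ = 94.12°  ·
  (2,5): δ = 19.56°  ✓
  (3,4): δ = 143.06°  ·
  (3,5): δ = 68.51°  ·
  (4,5): δ = 105.45°  ·
antipodal pairs: 5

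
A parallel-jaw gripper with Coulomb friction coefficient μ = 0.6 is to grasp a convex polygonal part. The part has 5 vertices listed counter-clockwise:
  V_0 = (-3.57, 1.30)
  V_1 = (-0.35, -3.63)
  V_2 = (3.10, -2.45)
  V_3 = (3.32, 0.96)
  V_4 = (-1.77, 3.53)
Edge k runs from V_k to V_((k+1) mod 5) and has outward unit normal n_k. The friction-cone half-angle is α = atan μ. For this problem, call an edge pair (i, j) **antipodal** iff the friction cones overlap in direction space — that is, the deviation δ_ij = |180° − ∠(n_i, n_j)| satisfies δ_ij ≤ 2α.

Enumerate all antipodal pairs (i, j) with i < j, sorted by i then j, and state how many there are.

count = 5; pairs: (0,2), (0,3), (1,3), (1,4), (2,4)

α = atan 0.6 = 30.96°;  2α = 61.93°
n_0 = (-0.8372, -0.5468)
n_1 = (+0.3236, -0.9462)
n_2 = (+0.9979, -0.0644)
n_3 = (+0.4507, +0.8927)
n_4 = (-0.7781, +0.6281)
  (0,1): δ = 104.27°  ·
  (0,2): δ = 36.84°  ✓
  (0,3): δ = 30.06°  ✓
  (0,4): δ = 107.94°  ·
  (1,2): δ = 112.57°  ·
  (1,3): δ = 45.67°  ✓
  (1,4): δ = 32.21°  ✓
  (2,3): δ = 113.10°  ·
  (2,4): δ = 35.22°  ✓
  (3,4): δ = 102.12°  ·
antipodal pairs: 5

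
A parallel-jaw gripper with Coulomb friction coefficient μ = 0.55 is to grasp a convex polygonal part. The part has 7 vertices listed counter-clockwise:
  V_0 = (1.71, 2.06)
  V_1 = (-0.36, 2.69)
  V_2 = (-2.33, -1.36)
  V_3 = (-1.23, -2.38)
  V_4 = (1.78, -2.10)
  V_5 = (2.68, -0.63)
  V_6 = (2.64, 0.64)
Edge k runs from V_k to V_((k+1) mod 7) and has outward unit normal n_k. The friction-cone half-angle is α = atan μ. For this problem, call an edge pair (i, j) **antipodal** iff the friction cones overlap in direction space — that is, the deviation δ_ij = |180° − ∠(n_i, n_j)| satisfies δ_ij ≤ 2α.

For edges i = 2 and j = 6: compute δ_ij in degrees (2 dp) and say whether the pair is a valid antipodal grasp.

δ = 13.94°, valid

α = atan 0.55 = 28.81°;  2α = 57.62°
edge 2: e_2 = (+1.10, -1.02);  n_2 = (-0.6799, -0.7333)
edge 6: e_6 = (-0.93, +1.42);  n_6 = (+0.8366, +0.5479)
∠(n_2, n_6) = 166.06°
δ = |180° − 166.06°| = 13.94°
13.94° ≤ 2α = 57.62°  →  valid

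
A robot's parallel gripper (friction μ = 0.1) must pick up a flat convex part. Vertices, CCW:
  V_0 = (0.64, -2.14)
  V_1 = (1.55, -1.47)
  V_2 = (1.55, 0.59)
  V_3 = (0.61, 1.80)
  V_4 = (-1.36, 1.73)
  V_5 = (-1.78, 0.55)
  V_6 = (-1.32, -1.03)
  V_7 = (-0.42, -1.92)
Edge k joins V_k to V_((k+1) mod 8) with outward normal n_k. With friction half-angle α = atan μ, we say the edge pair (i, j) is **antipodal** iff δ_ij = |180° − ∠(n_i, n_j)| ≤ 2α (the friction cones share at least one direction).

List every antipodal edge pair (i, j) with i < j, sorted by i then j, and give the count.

α = atan 0.1 = 5.71°;  2α = 11.42°
n_0 = (+0.5929, -0.8053)
n_1 = (+1.0000, -0.0000)
n_2 = (+0.7897, +0.6135)
n_3 = (-0.0355, +0.9994)
n_4 = (-0.9421, +0.3353)
n_5 = (-0.9601, -0.2795)
n_6 = (-0.7031, -0.7110)
n_7 = (-0.2032, -0.9791)
  (0,1): δ = 126.36°  ·
  (0,2): δ = 88.52°  ·
  (0,3): δ = 34.33°  ·
  (0,4): δ = 34.04°  ·
  (0,5): δ = 69.87°  ·
  (0,6): δ = 98.96°  ·
  (0,7): δ = 131.91°  ·
  (1,2): δ = 142.16°  ·
  (1,3): δ = 87.96°  ·
  (1,4): δ = 19.59°  ·
  (1,5): δ = 16.23°  ·
  (1,6): δ = 45.32°  ·
  (1,7): δ = 78.27°  ·
  (2,3): δ = 125.81°  ·
  (2,4): δ = 57.43°  ·
  (2,5): δ = 21.61°  ·
  (2,6): δ = 7.48°  ✓
  (2,7): δ = 40.43°  ·
  (3,4): δ = 111.63°  ·
  (3,5): δ = 75.80°  ·
  (3,6): δ = 46.71°  ·
  (3,7): δ = 13.76°  ·
  (4,5): δ = 144.18°  ·
  (4,6): δ = 115.09°  ·
  (4,7): δ = 82.13°  ·
  (5,6): δ = 150.91°  ·
  (5,7): δ = 117.96°  ·
  (6,7): δ = 147.05°  ·
antipodal pairs: 1

count = 1; pairs: (2,6)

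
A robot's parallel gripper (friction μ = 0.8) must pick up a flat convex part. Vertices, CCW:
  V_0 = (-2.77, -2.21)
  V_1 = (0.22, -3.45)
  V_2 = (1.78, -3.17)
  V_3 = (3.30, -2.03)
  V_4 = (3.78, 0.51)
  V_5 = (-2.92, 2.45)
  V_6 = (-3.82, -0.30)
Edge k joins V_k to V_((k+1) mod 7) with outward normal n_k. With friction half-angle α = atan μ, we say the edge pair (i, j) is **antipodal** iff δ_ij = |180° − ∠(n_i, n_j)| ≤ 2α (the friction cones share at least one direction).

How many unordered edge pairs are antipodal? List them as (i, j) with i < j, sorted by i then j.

count = 8; pairs: (0,4), (1,4), (1,5), (2,4), (2,5), (3,5), (3,6), (4,6)

α = atan 0.8 = 38.66°;  2α = 77.32°
n_0 = (-0.3831, -0.9237)
n_1 = (+0.1767, -0.9843)
n_2 = (+0.6000, -0.8000)
n_3 = (+0.9826, -0.1857)
n_4 = (+0.2781, +0.9605)
n_5 = (-0.9504, +0.3110)
n_6 = (-0.8763, -0.4817)
  (0,1): δ = 147.30°  ·
  (0,2): δ = 120.61°  ·
  (0,3): δ = 78.18°  ·
  (0,4): δ = 6.38°  ✓
  (0,5): δ = 94.40°  ·
  (0,6): δ = 141.32°  ·
  (1,2): δ = 153.31°  ·
  (1,3): δ = 110.88°  ·
  (1,4): δ = 26.32°  ✓
  (1,5): δ = 61.70°  ✓
  (1,6): δ = 108.62°  ·
  (2,3): δ = 137.57°  ·
  (2,4): δ = 53.02°  ✓
  (2,5): δ = 35.01°  ✓
  (2,6): δ = 81.93°  ·
  (3,4): δ = 95.45°  ·
  (3,5): δ = 7.42°  ✓
  (3,6): δ = 39.50°  ✓
  (4,5): δ = 91.97°  ·
  (4,6): δ = 45.05°  ✓
  (5,6): δ = 133.08°  ·
antipodal pairs: 8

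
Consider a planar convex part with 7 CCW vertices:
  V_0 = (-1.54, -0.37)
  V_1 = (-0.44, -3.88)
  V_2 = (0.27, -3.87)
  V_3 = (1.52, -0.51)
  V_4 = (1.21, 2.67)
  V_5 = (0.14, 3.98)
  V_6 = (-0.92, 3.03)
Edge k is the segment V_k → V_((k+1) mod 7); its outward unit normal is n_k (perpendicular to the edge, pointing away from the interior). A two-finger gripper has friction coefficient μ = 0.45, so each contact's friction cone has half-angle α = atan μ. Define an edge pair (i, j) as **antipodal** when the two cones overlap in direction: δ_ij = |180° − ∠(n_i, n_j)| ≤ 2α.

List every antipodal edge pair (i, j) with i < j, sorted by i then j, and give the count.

α = atan 0.45 = 24.23°;  2α = 48.46°
n_0 = (-0.9542, -0.2990)
n_1 = (+0.0141, -0.9999)
n_2 = (+0.9372, -0.3487)
n_3 = (+0.9953, +0.0970)
n_4 = (+0.7745, +0.6326)
n_5 = (-0.6674, +0.7447)
n_6 = (-0.9838, +0.1794)
  (0,1): δ = 106.59°  ·
  (0,2): δ = 37.81°  ✓
  (0,3): δ = 11.83°  ✓
  (0,4): δ = 21.84°  ✓
  (0,5): δ = 114.47°  ·
  (0,6): δ = 152.27°  ·
  (1,2): δ = 111.21°  ·
  (1,3): δ = 85.24°  ·
  (1,4): δ = 51.57°  ·
  (1,5): δ = 41.06°  ✓
  (1,6): δ = 78.86°  ·
  (2,3): δ = 154.03°  ·
  (2,4): δ = 120.35°  ·
  (2,5): δ = 27.73°  ✓
  (2,6): δ = 10.07°  ✓
  (3,4): δ = 146.33°  ·
  (3,5): δ = 53.70°  ·
  (3,6): δ = 15.90°  ✓
  (4,5): δ = 87.37°  ·
  (4,6): δ = 49.58°  ·
  (5,6): δ = 142.20°  ·
antipodal pairs: 7

count = 7; pairs: (0,2), (0,3), (0,4), (1,5), (2,5), (2,6), (3,6)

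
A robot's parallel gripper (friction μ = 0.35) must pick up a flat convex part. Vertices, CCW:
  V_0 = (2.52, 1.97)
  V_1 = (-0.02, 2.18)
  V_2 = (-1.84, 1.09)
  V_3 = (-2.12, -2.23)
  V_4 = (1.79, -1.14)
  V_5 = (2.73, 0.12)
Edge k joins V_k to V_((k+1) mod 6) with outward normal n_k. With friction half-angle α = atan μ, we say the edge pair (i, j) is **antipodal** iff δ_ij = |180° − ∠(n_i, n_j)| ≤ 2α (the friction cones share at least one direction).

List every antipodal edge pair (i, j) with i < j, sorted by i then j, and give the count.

α = atan 0.35 = 19.29°;  2α = 38.58°
n_0 = (+0.0824, +0.9966)
n_1 = (-0.5138, +0.8579)
n_2 = (-0.9965, +0.0840)
n_3 = (+0.2685, -0.9633)
n_4 = (+0.8015, -0.5980)
n_5 = (+0.9936, +0.1128)
  (0,1): δ = 144.36°  ·
  (0,2): δ = 90.09°  ·
  (0,3): δ = 20.30°  ✓
  (0,4): δ = 58.00°  ·
  (0,5): δ = 101.20°  ·
  (1,2): δ = 125.74°  ·
  (1,3): δ = 15.34°  ✓
  (1,4): δ = 22.36°  ✓
  (1,5): δ = 65.56°  ·
  (2,3): δ = 69.60°  ·
  (2,4): δ = 31.90°  ✓
  (2,5): δ = 11.30°  ✓
  (3,4): δ = 142.30°  ·
  (3,5): δ = 99.10°  ·
  (4,5): δ = 136.80°  ·
antipodal pairs: 5

count = 5; pairs: (0,3), (1,3), (1,4), (2,4), (2,5)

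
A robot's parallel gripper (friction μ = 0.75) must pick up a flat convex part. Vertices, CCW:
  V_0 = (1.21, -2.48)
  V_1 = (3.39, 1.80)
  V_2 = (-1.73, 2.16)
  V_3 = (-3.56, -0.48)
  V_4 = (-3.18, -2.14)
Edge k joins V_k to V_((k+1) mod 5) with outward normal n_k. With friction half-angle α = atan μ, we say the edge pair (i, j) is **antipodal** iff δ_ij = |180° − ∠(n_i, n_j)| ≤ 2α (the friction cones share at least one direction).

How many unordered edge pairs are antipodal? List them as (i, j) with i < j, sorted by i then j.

α = atan 0.75 = 36.87°;  2α = 73.74°
n_0 = (+0.8911, -0.4539)
n_1 = (+0.0701, +0.9975)
n_2 = (-0.8219, +0.5697)
n_3 = (-0.9748, -0.2231)
n_4 = (-0.0772, -0.9970)
  (0,1): δ = 67.03°  ✓
  (0,2): δ = 7.74°  ✓
  (0,3): δ = 39.89°  ✓
  (0,4): δ = 112.56°  ·
  (1,2): δ = 120.71°  ·
  (1,3): δ = 73.08°  ✓
  (1,4): δ = 0.41°  ✓
  (2,3): δ = 132.38°  ·
  (2,4): δ = 59.70°  ✓
  (3,4): δ = 107.32°  ·
antipodal pairs: 6

count = 6; pairs: (0,1), (0,2), (0,3), (1,3), (1,4), (2,4)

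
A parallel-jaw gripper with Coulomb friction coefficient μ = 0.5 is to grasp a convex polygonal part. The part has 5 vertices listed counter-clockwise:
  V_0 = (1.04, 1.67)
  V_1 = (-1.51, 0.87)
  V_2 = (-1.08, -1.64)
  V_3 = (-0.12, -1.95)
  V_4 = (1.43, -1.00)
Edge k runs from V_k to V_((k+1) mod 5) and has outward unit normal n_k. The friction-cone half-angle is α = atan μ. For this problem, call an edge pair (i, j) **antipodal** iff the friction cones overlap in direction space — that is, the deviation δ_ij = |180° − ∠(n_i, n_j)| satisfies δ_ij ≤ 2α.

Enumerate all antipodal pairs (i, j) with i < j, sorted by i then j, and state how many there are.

count = 3; pairs: (0,2), (0,3), (1,4)

α = atan 0.5 = 26.57°;  2α = 53.13°
n_0 = (-0.2993, +0.9541)
n_1 = (-0.9856, -0.1689)
n_2 = (-0.3073, -0.9516)
n_3 = (+0.5226, -0.8526)
n_4 = (+0.9895, +0.1445)
  (0,1): δ = 97.70°  ·
  (0,2): δ = 35.31°  ✓
  (0,3): δ = 14.09°  ✓
  (0,4): δ = 80.89°  ·
  (1,2): δ = 117.62°  ·
  (1,3): δ = 68.22°  ·
  (1,4): δ = 1.41°  ✓
  (2,3): δ = 130.60°  ·
  (2,4): δ = 63.79°  ·
  (3,4): δ = 113.19°  ·
antipodal pairs: 3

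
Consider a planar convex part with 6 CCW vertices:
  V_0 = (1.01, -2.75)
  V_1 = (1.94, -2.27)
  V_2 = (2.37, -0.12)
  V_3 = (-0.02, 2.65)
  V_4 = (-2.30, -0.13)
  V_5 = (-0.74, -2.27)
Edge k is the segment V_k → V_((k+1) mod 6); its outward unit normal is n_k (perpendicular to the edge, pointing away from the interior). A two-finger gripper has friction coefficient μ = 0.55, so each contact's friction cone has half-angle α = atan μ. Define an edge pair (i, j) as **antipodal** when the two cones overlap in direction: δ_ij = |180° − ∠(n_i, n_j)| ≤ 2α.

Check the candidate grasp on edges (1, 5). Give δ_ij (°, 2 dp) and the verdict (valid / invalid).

δ = 85.97°, invalid

α = atan 0.55 = 28.81°;  2α = 57.62°
edge 1: e_1 = (+0.43, +2.15);  n_1 = (+0.9806, -0.1961)
edge 5: e_5 = (+1.75, -0.48);  n_5 = (-0.2645, -0.9644)
∠(n_1, n_5) = 94.03°
δ = |180° − 94.03°| = 85.97°
85.97° > 2α = 57.62°  →  invalid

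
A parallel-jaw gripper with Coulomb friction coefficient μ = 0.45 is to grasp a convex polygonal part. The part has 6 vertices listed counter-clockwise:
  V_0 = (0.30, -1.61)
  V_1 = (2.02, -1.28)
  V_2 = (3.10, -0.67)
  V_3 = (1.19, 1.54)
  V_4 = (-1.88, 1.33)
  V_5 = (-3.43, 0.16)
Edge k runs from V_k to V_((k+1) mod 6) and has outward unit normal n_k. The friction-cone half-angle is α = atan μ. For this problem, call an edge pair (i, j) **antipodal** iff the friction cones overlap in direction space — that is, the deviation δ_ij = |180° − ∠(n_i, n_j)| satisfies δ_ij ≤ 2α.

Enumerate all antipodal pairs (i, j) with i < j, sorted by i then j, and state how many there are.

α = atan 0.45 = 24.23°;  2α = 48.46°
n_0 = (+0.1884, -0.9821)
n_1 = (+0.4918, -0.8707)
n_2 = (+0.7566, +0.6539)
n_3 = (-0.0682, +0.9977)
n_4 = (-0.6025, +0.7981)
n_5 = (-0.4287, -0.9034)
  (0,1): δ = 161.40°  ·
  (0,2): δ = 60.03°  ·
  (0,3): δ = 6.95°  ✓
  (0,4): δ = 26.19°  ✓
  (0,5): δ = 143.75°  ·
  (1,2): δ = 78.62°  ·
  (1,3): δ = 25.55°  ✓
  (1,4): δ = 7.59°  ✓
  (1,5): δ = 125.16°  ·
  (2,3): δ = 126.92°  ·
  (2,4): δ = 93.79°  ·
  (2,5): δ = 23.78°  ✓
  (3,4): δ = 146.87°  ·
  (3,5): δ = 29.30°  ✓
  (4,5): δ = 62.43°  ·
antipodal pairs: 6

count = 6; pairs: (0,3), (0,4), (1,3), (1,4), (2,5), (3,5)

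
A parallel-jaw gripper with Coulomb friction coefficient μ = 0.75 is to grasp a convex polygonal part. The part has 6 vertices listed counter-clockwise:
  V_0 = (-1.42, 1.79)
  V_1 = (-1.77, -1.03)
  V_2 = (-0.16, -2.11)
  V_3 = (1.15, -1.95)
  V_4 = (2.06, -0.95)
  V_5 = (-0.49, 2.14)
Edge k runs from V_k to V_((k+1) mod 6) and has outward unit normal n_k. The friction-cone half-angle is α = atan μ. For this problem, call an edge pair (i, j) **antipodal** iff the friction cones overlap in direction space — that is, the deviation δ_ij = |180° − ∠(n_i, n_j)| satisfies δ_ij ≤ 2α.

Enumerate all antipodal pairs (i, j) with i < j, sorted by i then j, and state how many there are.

count = 7; pairs: (0,3), (0,4), (1,4), (1,5), (2,4), (2,5), (3,5)

α = atan 0.75 = 36.87°;  2α = 73.74°
n_0 = (-0.9924, +0.1232)
n_1 = (-0.5571, -0.8305)
n_2 = (+0.1212, -0.9926)
n_3 = (+0.7396, -0.6730)
n_4 = (+0.7713, +0.6365)
n_5 = (-0.3522, +0.9359)
  (0,1): δ = 116.78°  ·
  (0,2): δ = 75.96°  ·
  (0,3): δ = 35.23°  ✓
  (0,4): δ = 46.61°  ✓
  (0,5): δ = 117.70°  ·
  (1,2): δ = 139.18°  ·
  (1,3): δ = 98.45°  ·
  (1,4): δ = 16.62°  ✓
  (1,5): δ = 54.48°  ✓
  (2,3): δ = 139.27°  ·
  (2,4): δ = 57.43°  ✓
  (2,5): δ = 13.66°  ✓
  (3,4): δ = 98.17°  ·
  (3,5): δ = 27.07°  ✓
  (4,5): δ = 108.91°  ·
antipodal pairs: 7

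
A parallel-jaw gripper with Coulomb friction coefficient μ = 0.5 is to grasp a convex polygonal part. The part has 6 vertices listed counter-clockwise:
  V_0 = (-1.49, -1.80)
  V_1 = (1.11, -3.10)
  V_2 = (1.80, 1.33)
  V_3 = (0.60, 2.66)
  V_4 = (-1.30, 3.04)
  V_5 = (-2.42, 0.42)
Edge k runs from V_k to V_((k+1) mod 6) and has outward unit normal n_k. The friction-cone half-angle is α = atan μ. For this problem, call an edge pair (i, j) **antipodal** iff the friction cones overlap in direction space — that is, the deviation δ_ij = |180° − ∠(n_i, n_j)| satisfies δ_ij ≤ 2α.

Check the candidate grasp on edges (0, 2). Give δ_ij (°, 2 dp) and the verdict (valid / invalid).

α = atan 0.5 = 26.57°;  2α = 53.13°
edge 0: e_0 = (+2.60, -1.30);  n_0 = (-0.4472, -0.8944)
edge 2: e_2 = (-1.20, +1.33);  n_2 = (+0.7425, +0.6699)
∠(n_0, n_2) = 158.62°
δ = |180° − 158.62°| = 21.38°
21.38° ≤ 2α = 53.13°  →  valid

δ = 21.38°, valid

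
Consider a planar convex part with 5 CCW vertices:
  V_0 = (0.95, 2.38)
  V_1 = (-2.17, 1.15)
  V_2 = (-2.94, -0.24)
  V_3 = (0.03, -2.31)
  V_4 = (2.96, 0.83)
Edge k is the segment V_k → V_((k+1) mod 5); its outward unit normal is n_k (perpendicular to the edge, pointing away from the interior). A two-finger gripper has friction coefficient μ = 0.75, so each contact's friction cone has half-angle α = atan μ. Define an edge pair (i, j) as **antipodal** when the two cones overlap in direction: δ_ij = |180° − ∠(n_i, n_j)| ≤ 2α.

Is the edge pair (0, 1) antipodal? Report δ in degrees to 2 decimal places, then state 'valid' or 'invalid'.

α = atan 0.75 = 36.87°;  2α = 73.74°
edge 0: e_0 = (-3.12, -1.23);  n_0 = (-0.3668, +0.9303)
edge 1: e_1 = (-0.77, -1.39);  n_1 = (-0.8748, +0.4846)
∠(n_0, n_1) = 39.50°
δ = |180° − 39.50°| = 140.50°
140.50° > 2α = 73.74°  →  invalid

δ = 140.50°, invalid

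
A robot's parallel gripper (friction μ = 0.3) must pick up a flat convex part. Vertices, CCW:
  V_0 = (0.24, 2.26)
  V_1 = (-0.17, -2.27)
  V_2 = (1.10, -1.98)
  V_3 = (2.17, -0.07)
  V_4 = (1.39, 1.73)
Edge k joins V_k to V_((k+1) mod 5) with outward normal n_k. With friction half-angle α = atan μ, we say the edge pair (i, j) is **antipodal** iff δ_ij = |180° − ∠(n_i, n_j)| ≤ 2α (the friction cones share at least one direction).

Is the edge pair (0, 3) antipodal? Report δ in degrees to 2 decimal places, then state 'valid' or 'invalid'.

α = atan 0.3 = 16.70°;  2α = 33.40°
edge 0: e_0 = (-0.41, -4.53);  n_0 = (-0.9959, +0.0901)
edge 3: e_3 = (-0.78, +1.80);  n_3 = (+0.9176, +0.3976)
∠(n_0, n_3) = 151.40°
δ = |180° − 151.40°| = 28.60°
28.60° ≤ 2α = 33.40°  →  valid

δ = 28.60°, valid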